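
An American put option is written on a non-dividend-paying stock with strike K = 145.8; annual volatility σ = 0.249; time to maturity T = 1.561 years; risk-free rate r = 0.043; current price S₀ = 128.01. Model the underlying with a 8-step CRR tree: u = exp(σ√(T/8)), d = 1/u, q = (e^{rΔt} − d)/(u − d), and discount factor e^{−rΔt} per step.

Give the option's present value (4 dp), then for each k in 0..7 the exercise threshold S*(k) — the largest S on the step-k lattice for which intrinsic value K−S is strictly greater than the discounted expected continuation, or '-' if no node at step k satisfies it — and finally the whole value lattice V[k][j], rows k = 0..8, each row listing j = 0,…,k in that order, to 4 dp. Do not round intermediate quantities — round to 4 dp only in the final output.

price = 23.1859
boundary = - - 102.7324 92.0320 102.7324 114.6768 102.7324 114.6768
tree:
23.1859
32.1086 15.0215
43.0676 22.1408 8.4497
53.7680 31.5098 13.5317 3.7211
63.3538 43.0676 20.9584 6.6410 0.9856
71.9412 53.7680 31.1232 11.5674 2.0315 0.0000
79.6342 63.3538 43.0676 19.4711 4.1874 0.0000 0.0000
86.5258 71.9412 53.7680 31.1232 8.6310 0.0000 0.0000 0.0000
92.6997 79.6342 63.3538 43.0676 17.7900 0.0000 0.0000 0.0000 0.0000

Δt=0.19512, u=1.11627, d=0.89584, q=0.51075, disc=e^(-rΔt)=0.99164
k=8 terminal: V=max(K-S,0) → 92.6997 79.6342 63.3538 43.0676 17.7900 0.0000 0.0000 0.0000 0.0000
k=7: j=0 S=59.2742 intr=86.5258 cont=85.3076 V=86.5258[EX]; j=1 S=73.8588 intr=71.9412 cont=70.7230 V=71.9412[EX]; j=2 S=92.0320 intr=53.7680 cont=52.5498 V=53.7680[EX]; j=3 S=114.6768 intr=31.1232 cont=29.9050 V=31.1232[EX]; j=4 S=142.8934 intr=2.9066 cont=8.6310 V=8.6310[hold]; j=5 S=178.0528 intr=0.0000 cont=0.0000 V=0.0000[hold]; j=6 S=221.8634 intr=0.0000 cont=0.0000 V=0.0000[hold]; j=7 S=276.4536 intr=0.0000 cont=0.0000 V=0.0000[hold]  S*(7)=114.6768
k=6: j=0 S=66.1658 intr=79.6342 cont=78.4160 V=79.6342[EX]; j=1 S=82.4462 intr=63.3538 cont=62.1356 V=63.3538[EX]; j=2 S=102.7324 intr=43.0676 cont=41.8495 V=43.0676[EX]; j=3 S=128.0100 intr=17.7900 cont=19.4711 V=19.4711[hold]; j=4 S=159.5073 intr=0.0000 cont=4.1874 V=4.1874[hold]; j=5 S=198.7546 intr=0.0000 cont=0.0000 V=0.0000[hold]; j=6 S=247.6589 intr=0.0000 cont=0.0000 V=0.0000[hold]  S*(6)=102.7324
k=5: j=0 S=73.8588 intr=71.9412 cont=70.7230 V=71.9412[EX]; j=1 S=92.0320 intr=53.7680 cont=52.5498 V=53.7680[EX]; j=2 S=114.6768 intr=31.1232 cont=30.7565 V=31.1232[EX]; j=3 S=142.8934 intr=2.9066 cont=11.5674 V=11.5674[hold]; j=4 S=178.0528 intr=0.0000 cont=2.0315 V=2.0315[hold]; j=5 S=221.8634 intr=0.0000 cont=0.0000 V=0.0000[hold]  S*(5)=114.6768
k=4: j=0 S=82.4462 intr=63.3538 cont=62.1356 V=63.3538[EX]; j=1 S=102.7324 intr=43.0676 cont=41.8495 V=43.0676[EX]; j=2 S=128.0100 intr=17.7900 cont=20.9584 V=20.9584[hold]; j=3 S=159.5073 intr=0.0000 cont=6.6410 V=6.6410[hold]; j=4 S=198.7546 intr=0.0000 cont=0.9856 V=0.9856[hold]  S*(4)=102.7324
k=3: j=0 S=92.0320 intr=53.7680 cont=52.5498 V=53.7680[EX]; j=1 S=114.6768 intr=31.1232 cont=31.5098 V=31.5098[hold]; j=2 S=142.8934 intr=2.9066 cont=13.5317 V=13.5317[hold]; j=3 S=178.0528 intr=0.0000 cont=3.7211 V=3.7211[hold]  S*(3)=92.0320
k=2: j=0 S=102.7324 intr=43.0676 cont=42.0452 V=43.0676[EX]; j=1 S=128.0100 intr=17.7900 cont=22.1408 V=22.1408[hold]; j=2 S=159.5073 intr=0.0000 cont=8.4497 V=8.4497[hold]  S*(2)=102.7324
k=1: j=0 S=114.6768 intr=31.1232 cont=32.1086 V=32.1086[hold]; j=1 S=142.8934 intr=2.9066 cont=15.0215 V=15.0215[hold]  S*(1)=-
k=0: j=0 S=128.0100 intr=17.7900 cont=23.1859 V=23.1859[hold]  S*(0)=-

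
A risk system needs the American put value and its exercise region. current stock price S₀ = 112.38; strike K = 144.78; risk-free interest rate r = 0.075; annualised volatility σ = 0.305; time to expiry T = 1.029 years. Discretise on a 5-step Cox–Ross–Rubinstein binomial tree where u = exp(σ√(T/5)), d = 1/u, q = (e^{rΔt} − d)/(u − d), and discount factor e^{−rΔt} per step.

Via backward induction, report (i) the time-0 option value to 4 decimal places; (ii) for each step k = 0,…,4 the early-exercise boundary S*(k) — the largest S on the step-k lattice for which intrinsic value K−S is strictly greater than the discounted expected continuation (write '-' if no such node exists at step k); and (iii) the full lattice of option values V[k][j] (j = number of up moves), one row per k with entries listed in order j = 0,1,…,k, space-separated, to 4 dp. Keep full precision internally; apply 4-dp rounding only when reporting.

price = 32.7896
boundary = - 97.8585 112.3800 97.8585 112.3800
tree:
32.7896
46.9215 20.8007
59.5666 32.4000 10.7781
70.5777 46.9215 19.0705 3.4907
80.1660 59.5666 32.4000 7.4086 0.0000
88.5153 70.5777 46.9215 15.7236 0.0000 0.0000

Δt=0.20580  u=1.14839  d=0.87078  q=0.52149  discount=0.98468
step 5 (expiry): payoffs max(K−S,0) = 88.5153 70.5777 46.9215 15.7236 0.0000 0.0000
step 4: (k=4,j=0): S=64.6140, (K−S)⁺=80.1660, hold=77.9485 ⇒ V=80.1660 exercise | (k=4,j=1): S=85.2134, (K−S)⁺=59.5666, hold=57.3491 ⇒ V=59.5666 exercise | (k=4,j=2): S=112.3800, (K−S)⁺=32.4000, hold=30.1825 ⇒ V=32.4000 exercise | (k=4,j=3): S=148.2075, (K−S)⁺=0.0000, hold=7.4086 ⇒ V=7.4086 continue | (k=4,j=4): S=195.4572, (K−S)⁺=0.0000, hold=0.0000 ⇒ V=0.0000 continue  boundary S*=112.3800
step 3: (k=3,j=0): S=74.2023, (K−S)⁺=70.5777, hold=68.3602 ⇒ V=70.5777 exercise | (k=3,j=1): S=97.8585, (K−S)⁺=46.9215, hold=44.7040 ⇒ V=46.9215 exercise | (k=3,j=2): S=129.0564, (K−S)⁺=15.7236, hold=19.0705 ⇒ V=19.0705 continue | (k=3,j=3): S=170.2005, (K−S)⁺=0.0000, hold=3.4907 ⇒ V=3.4907 continue  boundary S*=97.8585
step 2: (k=2,j=0): S=85.2134, (K−S)⁺=59.5666, hold=57.3491 ⇒ V=59.5666 exercise | (k=2,j=1): S=112.3800, (K−S)⁺=32.4000, hold=31.9011 ⇒ V=32.4000 exercise | (k=2,j=2): S=148.2075, (K−S)⁺=0.0000, hold=10.7781 ⇒ V=10.7781 continue  boundary S*=112.3800
step 1: (k=1,j=0): S=97.8585, (K−S)⁺=46.9215, hold=44.7040 ⇒ V=46.9215 exercise | (k=1,j=1): S=129.0564, (K−S)⁺=15.7236, hold=20.8007 ⇒ V=20.8007 continue  boundary S*=97.8585
step 0: (k=0,j=0): S=112.3800, (K−S)⁺=32.4000, hold=32.7896 ⇒ V=32.7896 continue  boundary S*=-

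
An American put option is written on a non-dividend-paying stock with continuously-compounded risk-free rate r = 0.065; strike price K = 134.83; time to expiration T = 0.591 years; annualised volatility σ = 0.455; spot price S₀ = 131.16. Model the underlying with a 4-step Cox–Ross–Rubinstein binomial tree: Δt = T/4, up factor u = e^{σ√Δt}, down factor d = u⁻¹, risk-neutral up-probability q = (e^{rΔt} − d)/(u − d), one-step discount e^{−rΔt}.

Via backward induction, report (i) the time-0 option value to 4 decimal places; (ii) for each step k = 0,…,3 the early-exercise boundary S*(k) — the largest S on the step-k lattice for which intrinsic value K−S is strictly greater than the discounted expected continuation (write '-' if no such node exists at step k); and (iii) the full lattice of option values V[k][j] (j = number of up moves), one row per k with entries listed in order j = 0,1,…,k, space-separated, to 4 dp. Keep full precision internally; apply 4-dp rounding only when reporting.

Δt=0.14775, u=1.19112, d=0.83955, q=0.48384, disc=e^(-rΔt)=0.99044
k=4 terminal: V=max(K-S,0) → 69.6703 42.3835 3.6700 0.0000 0.0000
k=3: j=0 S=77.6131 intr=57.2169 cont=55.9283 V=57.2169[EX]; j=1 S=110.1148 intr=24.7152 cont=23.4265 V=24.7152[EX]; j=2 S=156.2273 intr=0.0000 cont=1.8762 V=1.8762[hold]; j=3 S=221.6501 intr=0.0000 cont=0.0000 V=0.0000[hold]  S*(3)=110.1148
k=2: j=0 S=92.4465 intr=42.3835 cont=41.0949 V=42.3835[EX]; j=1 S=131.1600 intr=3.6700 cont=13.5343 V=13.5343[hold]; j=2 S=186.0855 intr=0.0000 cont=0.9592 V=0.9592[hold]  S*(2)=92.4465
k=1: j=0 S=110.1148 intr=24.7152 cont=28.1535 V=28.1535[hold]; j=1 S=156.2273 intr=0.0000 cont=7.3788 V=7.3788[hold]  S*(1)=-
k=0: j=0 S=131.1600 intr=3.6700 cont=17.9290 V=17.9290[hold]  S*(0)=-

price = 17.9290
boundary = - - 92.4465 110.1148
tree:
17.9290
28.1535 7.3788
42.3835 13.5343 0.9592
57.2169 24.7152 1.8762 0.0000
69.6703 42.3835 3.6700 0.0000 0.0000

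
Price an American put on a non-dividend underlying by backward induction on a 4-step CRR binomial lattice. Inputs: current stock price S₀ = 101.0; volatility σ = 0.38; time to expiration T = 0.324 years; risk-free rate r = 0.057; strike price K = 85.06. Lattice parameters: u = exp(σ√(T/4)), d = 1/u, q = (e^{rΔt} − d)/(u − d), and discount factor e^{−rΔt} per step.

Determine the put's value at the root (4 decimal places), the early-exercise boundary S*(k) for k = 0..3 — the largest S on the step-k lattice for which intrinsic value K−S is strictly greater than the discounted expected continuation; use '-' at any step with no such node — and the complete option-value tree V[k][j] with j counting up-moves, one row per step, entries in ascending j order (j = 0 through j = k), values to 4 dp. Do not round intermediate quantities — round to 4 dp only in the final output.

Δt=0.08100, u=1.11421, d=0.89749, q=0.49434, disc=e^(-rΔt)=0.99539
k=4 terminal: V=max(K-S,0) → 19.5292 3.7051 0.0000 0.0000 0.0000
k=3: j=0 S=73.0154 intr=12.0446 cont=11.6528 V=12.0446[EX]; j=1 S=90.6468 intr=0.0000 cont=1.8649 V=1.8649[hold]; j=2 S=112.5357 intr=0.0000 cont=0.0000 V=0.0000[hold]; j=3 S=139.7102 intr=0.0000 cont=0.0000 V=0.0000[hold]  S*(3)=73.0154
k=2: j=0 S=81.3549 intr=3.7051 cont=6.9800 V=6.9800[hold]; j=1 S=101.0000 intr=0.0000 cont=0.9387 V=0.9387[hold]; j=2 S=125.3889 intr=0.0000 cont=0.0000 V=0.0000[hold]  S*(2)=-
k=1: j=0 S=90.6468 intr=0.0000 cont=3.9751 V=3.9751[hold]; j=1 S=112.5357 intr=0.0000 cont=0.4725 V=0.4725[hold]  S*(1)=-
k=0: j=0 S=101.0000 intr=0.0000 cont=2.2333 V=2.2333[hold]  S*(0)=-

price = 2.2333
boundary = - - - 73.0154
tree:
2.2333
3.9751 0.4725
6.9800 0.9387 0.0000
12.0446 1.8649 0.0000 0.0000
19.5292 3.7051 0.0000 0.0000 0.0000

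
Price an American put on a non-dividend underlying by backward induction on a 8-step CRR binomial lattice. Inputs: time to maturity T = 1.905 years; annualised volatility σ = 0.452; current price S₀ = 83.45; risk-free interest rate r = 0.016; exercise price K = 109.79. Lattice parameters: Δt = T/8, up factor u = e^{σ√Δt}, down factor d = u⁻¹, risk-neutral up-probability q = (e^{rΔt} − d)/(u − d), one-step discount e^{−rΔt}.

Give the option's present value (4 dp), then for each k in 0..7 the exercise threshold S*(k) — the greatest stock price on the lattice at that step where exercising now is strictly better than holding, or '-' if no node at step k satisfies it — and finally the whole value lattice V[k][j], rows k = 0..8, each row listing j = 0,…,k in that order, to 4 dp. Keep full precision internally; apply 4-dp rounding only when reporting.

Δt=0.23813, u=1.24678, d=0.80206, q=0.45366, disc=e^(-rΔt)=0.99620
k=8 terminal: V=max(K-S,0) → 95.4979 87.5733 75.2548 56.1061 26.3400 0.0000 0.0000 0.0000 0.0000
k=7: j=0 S=17.8192 intr=91.9708 cont=91.5533 V=91.9708[EX]; j=1 S=27.6994 intr=82.0906 cont=81.6731 V=82.0906[EX]; j=2 S=43.0579 intr=66.7321 cont=66.3146 V=66.7321[EX]; j=3 S=66.9322 intr=42.8578 cont=42.4403 V=42.8578[EX]; j=4 S=104.0441 intr=5.7459 cont=14.3358 V=14.3358[hold]; j=5 S=161.7334 intr=0.0000 cont=0.0000 V=0.0000[hold]; j=6 S=251.4096 intr=0.0000 cont=0.0000 V=0.0000[hold]; j=7 S=390.8087 intr=0.0000 cont=0.0000 V=0.0000[hold]  S*(7)=66.9322
k=6: j=0 S=22.2167 intr=87.5733 cont=87.1558 V=87.5733[EX]; j=1 S=34.5352 intr=75.2548 cont=74.8373 V=75.2548[EX]; j=2 S=53.6839 intr=56.1061 cont=55.6886 V=56.1061[EX]; j=3 S=83.4500 intr=26.3400 cont=29.8046 V=29.8046[hold]; j=4 S=129.7205 intr=0.0000 cont=7.8024 V=7.8024[hold]; j=5 S=201.6466 intr=0.0000 cont=0.0000 V=0.0000[hold]; j=6 S=313.4534 intr=0.0000 cont=0.0000 V=0.0000[hold]  S*(6)=53.6839
k=5: j=0 S=27.6994 intr=82.0906 cont=81.6731 V=82.0906[EX]; j=1 S=43.0579 intr=66.7321 cont=66.3146 V=66.7321[EX]; j=2 S=66.9322 intr=42.8578 cont=44.0061 V=44.0061[hold]; j=3 S=104.0441 intr=5.7459 cont=19.7476 V=19.7476[hold]; j=4 S=161.7334 intr=0.0000 cont=4.2465 V=4.2465[hold]; j=5 S=251.4096 intr=0.0000 cont=0.0000 V=0.0000[hold]  S*(5)=43.0579
k=4: j=0 S=34.5352 intr=75.2548 cont=74.8373 V=75.2548[EX]; j=1 S=53.6839 intr=56.1061 cont=56.2075 V=56.2075[hold]; j=2 S=83.4500 intr=26.3400 cont=32.8754 V=32.8754[hold]; j=3 S=129.7205 intr=0.0000 cont=12.6669 V=12.6669[hold]; j=4 S=201.6466 intr=0.0000 cont=2.3112 V=2.3112[hold]  S*(4)=34.5352
k=3: j=0 S=43.0579 intr=66.7321 cont=66.3604 V=66.7321[EX]; j=1 S=66.9322 intr=42.8578 cont=45.4491 V=45.4491[hold]; j=2 S=104.0441 intr=5.7459 cont=23.6174 V=23.6174[hold]; j=3 S=161.7334 intr=0.0000 cont=7.9386 V=7.9386[hold]  S*(3)=43.0579
k=2: j=0 S=53.6839 intr=56.1061 cont=56.8597 V=56.8597[hold]; j=1 S=83.4500 intr=26.3400 cont=35.4096 V=35.4096[hold]; j=2 S=129.7205 intr=0.0000 cont=16.4417 V=16.4417[hold]  S*(2)=-
k=1: j=0 S=66.9322 intr=42.8578 cont=46.9494 V=46.9494[hold]; j=1 S=104.0441 intr=5.7459 cont=26.7026 V=26.7026[hold]  S*(1)=-
k=0: j=0 S=83.4500 intr=26.3400 cont=37.6205 V=37.6205[hold]  S*(0)=-

price = 37.6205
boundary = - - - 43.0579 34.5352 43.0579 53.6839 66.9322
tree:
37.6205
46.9494 26.7026
56.8597 35.4096 16.4417
66.7321 45.4491 23.6174 7.9386
75.2548 56.2075 32.8754 12.6669 2.3112
82.0906 66.7321 44.0061 19.7476 4.2465 0.0000
87.5733 75.2548 56.1061 29.8046 7.8024 0.0000 0.0000
91.9708 82.0906 66.7321 42.8578 14.3358 0.0000 0.0000 0.0000
95.4979 87.5733 75.2548 56.1061 26.3400 0.0000 0.0000 0.0000 0.0000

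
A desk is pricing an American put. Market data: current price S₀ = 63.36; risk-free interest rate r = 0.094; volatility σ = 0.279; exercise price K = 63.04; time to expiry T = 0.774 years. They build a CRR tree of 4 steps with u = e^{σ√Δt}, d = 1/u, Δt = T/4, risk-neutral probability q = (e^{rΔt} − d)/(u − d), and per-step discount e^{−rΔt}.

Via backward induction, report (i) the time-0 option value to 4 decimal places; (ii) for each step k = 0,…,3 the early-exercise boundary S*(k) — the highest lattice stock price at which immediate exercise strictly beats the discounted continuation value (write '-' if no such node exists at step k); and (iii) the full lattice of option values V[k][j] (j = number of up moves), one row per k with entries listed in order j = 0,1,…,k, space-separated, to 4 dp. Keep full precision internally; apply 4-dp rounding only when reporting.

Δt=0.19350, u=1.13058, d=0.88450, q=0.54395, disc=e^(-rΔt)=0.98198
k=4 terminal: V=max(K-S,0) → 24.2594 13.4705 0.0000 0.0000 0.0000
k=3: j=0 S=43.8444 intr=19.1956 cont=18.0593 V=19.1956[EX]; j=1 S=56.0422 intr=6.9978 cont=6.0325 V=6.9978[EX]; j=2 S=71.6334 intr=0.0000 cont=0.0000 V=0.0000[hold]; j=3 S=91.5621 intr=0.0000 cont=0.0000 V=0.0000[hold]  S*(3)=56.0422
k=2: j=0 S=49.5695 intr=13.4705 cont=12.3342 V=13.4705[EX]; j=1 S=63.3600 intr=0.0000 cont=3.1338 V=3.1338[hold]; j=2 S=80.9871 intr=0.0000 cont=0.0000 V=0.0000[hold]  S*(2)=49.5695
k=1: j=0 S=56.0422 intr=6.9978 cont=7.7064 V=7.7064[hold]; j=1 S=71.6334 intr=0.0000 cont=1.4034 V=1.4034[hold]  S*(1)=-
k=0: j=0 S=63.3600 intr=0.0000 cont=4.2008 V=4.2008[hold]  S*(0)=-

price = 4.2008
boundary = - - 49.5695 56.0422
tree:
4.2008
7.7064 1.4034
13.4705 3.1338 0.0000
19.1956 6.9978 0.0000 0.0000
24.2594 13.4705 0.0000 0.0000 0.0000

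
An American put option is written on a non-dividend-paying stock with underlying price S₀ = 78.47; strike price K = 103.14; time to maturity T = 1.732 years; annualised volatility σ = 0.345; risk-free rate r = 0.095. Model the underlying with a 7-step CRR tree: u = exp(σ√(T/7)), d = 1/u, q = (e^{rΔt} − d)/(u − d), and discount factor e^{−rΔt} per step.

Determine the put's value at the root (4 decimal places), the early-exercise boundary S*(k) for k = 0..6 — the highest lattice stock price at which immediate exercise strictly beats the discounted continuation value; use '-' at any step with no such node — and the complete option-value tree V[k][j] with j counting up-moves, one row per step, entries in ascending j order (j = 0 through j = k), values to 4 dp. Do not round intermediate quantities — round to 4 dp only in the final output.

price = 25.4944
boundary = - 66.0958 55.6730 66.0958 78.4700 66.0958 78.4700
tree:
25.4944
37.0442 16.2455
47.4670 24.9896 9.1053
56.2462 37.0442 15.2633 3.9713
63.6410 47.4670 24.6700 7.4819 0.9894
69.8698 56.2462 37.0442 13.7918 2.1377 0.0000
75.1162 63.6410 47.4670 24.6700 4.6187 0.0000 0.0000
79.5354 69.8698 56.2462 37.0442 9.9792 0.0000 0.0000 0.0000

Δt=0.24743, u=1.18722, d=0.84231, q=0.52616, disc=e^(-rΔt)=0.97677
k=7 terminal: V=max(K-S,0) → 79.5354 69.8698 56.2462 37.0442 9.9792 0.0000 0.0000 0.0000
k=6: j=0 S=28.0238 intr=75.1162 cont=72.7201 V=75.1162[EX]; j=1 S=39.4990 intr=63.6410 cont=61.2449 V=63.6410[EX]; j=2 S=55.6730 intr=47.4670 cont=45.0709 V=47.4670[EX]; j=3 S=78.4700 intr=24.6700 cont=22.2739 V=24.6700[EX]; j=4 S=110.6019 intr=0.0000 cont=4.6187 V=4.6187[hold]; j=5 S=155.8912 intr=0.0000 cont=0.0000 V=0.0000[hold]; j=6 S=219.7257 intr=0.0000 cont=0.0000 V=0.0000[hold]  S*(6)=78.4700
k=5: j=0 S=33.2702 intr=69.8698 cont=67.4736 V=69.8698[EX]; j=1 S=46.8938 intr=56.2462 cont=53.8501 V=56.2462[EX]; j=2 S=66.0958 intr=37.0442 cont=34.6481 V=37.0442[EX]; j=3 S=93.1608 intr=9.9792 cont=13.7918 V=13.7918[hold]; j=4 S=131.3083 intr=0.0000 cont=2.1377 V=2.1377[hold]; j=5 S=185.0765 intr=0.0000 cont=0.0000 V=0.0000[hold]  S*(5)=66.0958
k=4: j=0 S=39.4990 intr=63.6410 cont=61.2449 V=63.6410[EX]; j=1 S=55.6730 intr=47.4670 cont=45.0709 V=47.4670[EX]; j=2 S=78.4700 intr=24.6700 cont=24.2333 V=24.6700[EX]; j=3 S=110.6019 intr=0.0000 cont=7.4819 V=7.4819[hold]; j=4 S=155.8912 intr=0.0000 cont=0.9894 V=0.9894[hold]  S*(4)=78.4700
k=3: j=0 S=46.8938 intr=56.2462 cont=53.8501 V=56.2462[EX]; j=1 S=66.0958 intr=37.0442 cont=34.6481 V=37.0442[EX]; j=2 S=93.1608 intr=9.9792 cont=15.2633 V=15.2633[hold]; j=3 S=131.3083 intr=0.0000 cont=3.9713 V=3.9713[hold]  S*(3)=66.0958
k=2: j=0 S=55.6730 intr=47.4670 cont=45.0709 V=47.4670[EX]; j=1 S=78.4700 intr=24.6700 cont=24.9896 V=24.9896[hold]; j=2 S=110.6019 intr=0.0000 cont=9.1053 V=9.1053[hold]  S*(2)=55.6730
k=1: j=0 S=66.0958 intr=37.0442 cont=34.8123 V=37.0442[EX]; j=1 S=93.1608 intr=9.9792 cont=16.2455 V=16.2455[hold]  S*(1)=66.0958
k=0: j=0 S=78.4700 intr=24.6700 cont=25.4944 V=25.4944[hold]  S*(0)=-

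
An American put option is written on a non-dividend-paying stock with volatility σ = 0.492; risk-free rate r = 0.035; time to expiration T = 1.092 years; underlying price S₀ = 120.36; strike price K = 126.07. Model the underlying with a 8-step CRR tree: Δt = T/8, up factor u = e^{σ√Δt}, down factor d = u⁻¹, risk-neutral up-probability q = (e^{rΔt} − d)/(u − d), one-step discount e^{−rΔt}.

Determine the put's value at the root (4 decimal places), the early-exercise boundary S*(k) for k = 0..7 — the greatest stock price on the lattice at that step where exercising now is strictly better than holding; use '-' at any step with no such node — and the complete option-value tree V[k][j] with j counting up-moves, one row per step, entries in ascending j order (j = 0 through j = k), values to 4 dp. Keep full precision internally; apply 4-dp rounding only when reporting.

price = 25.6650
boundary = - - - 69.7673 58.1713 69.7673 83.6749 100.3549
tree:
25.6650
34.4431 15.9406
44.8175 22.9922 8.0807
56.3027 32.2091 12.7411 2.8612
67.8987 43.5342 19.6537 5.0066 0.4495
77.5674 56.3027 29.4526 8.7063 0.8486 0.0000
85.6290 67.8987 42.3951 15.0288 1.6020 0.0000 0.0000
92.3507 77.5674 56.3027 25.7151 3.0245 0.0000 0.0000 0.0000
97.9552 85.6290 67.8987 42.3951 5.7100 0.0000 0.0000 0.0000 0.0000

Δt=0.13650  u=1.19934  d=0.83379  q=0.46778  discount=0.99523
step 8 (expiry): payoffs max(K−S,0) = 97.9552 85.6290 67.8987 42.3951 5.7100 0.0000 0.0000 0.0000 0.0000
step 7: (k=7,j=0): S=33.7193, (K−S)⁺=92.3507, hold=91.7498 ⇒ V=92.3507 exercise | (k=7,j=1): S=48.5026, (K−S)⁺=77.5674, hold=76.9665 ⇒ V=77.5674 exercise | (k=7,j=2): S=69.7673, (K−S)⁺=56.3027, hold=55.7018 ⇒ V=56.3027 exercise | (k=7,j=3): S=100.3549, (K−S)⁺=25.7151, hold=25.1142 ⇒ V=25.7151 exercise | (k=7,j=4): S=144.3529, (K−S)⁺=0.0000, hold=3.0245 ⇒ V=3.0245 continue | (k=7,j=5): S=207.6406, (K−S)⁺=0.0000, hold=0.0000 ⇒ V=0.0000 continue | (k=7,j=6): S=298.6752, (K−S)⁺=0.0000, hold=0.0000 ⇒ V=0.0000 continue | (k=7,j=7): S=429.6214, (K−S)⁺=0.0000, hold=0.0000 ⇒ V=0.0000 continue  boundary S*=100.3549
step 6: (k=6,j=0): S=40.4410, (K−S)⁺=85.6290, hold=85.0281 ⇒ V=85.6290 exercise | (k=6,j=1): S=58.1713, (K−S)⁺=67.8987, hold=67.2979 ⇒ V=67.8987 exercise | (k=6,j=2): S=83.6749, (K−S)⁺=42.3951, hold=41.7942 ⇒ V=42.3951 exercise | (k=6,j=3): S=120.3600, (K−S)⁺=5.7100, hold=15.0288 ⇒ V=15.0288 continue | (k=6,j=4): S=173.1287, (K−S)⁺=0.0000, hold=1.6020 ⇒ V=1.6020 continue | (k=6,j=5): S=249.0323, (K−S)⁺=0.0000, hold=0.0000 ⇒ V=0.0000 continue | (k=6,j=6): S=358.2139, (K−S)⁺=0.0000, hold=0.0000 ⇒ V=0.0000 continue  boundary S*=83.6749
step 5: (k=5,j=0): S=48.5026, (K−S)⁺=77.5674, hold=76.9665 ⇒ V=77.5674 exercise | (k=5,j=1): S=69.7673, (K−S)⁺=56.3027, hold=55.7018 ⇒ V=56.3027 exercise | (k=5,j=2): S=100.3549, (K−S)⁺=25.7151, hold=29.4526 ⇒ V=29.4526 continue | (k=5,j=3): S=144.3529, (K−S)⁺=0.0000, hold=8.7063 ⇒ V=8.7063 continue | (k=5,j=4): S=207.6406, (K−S)⁺=0.0000, hold=0.8486 ⇒ V=0.8486 continue | (k=5,j=5): S=298.6752, (K−S)⁺=0.0000, hold=0.0000 ⇒ V=0.0000 continue  boundary S*=69.7673
step 4: (k=4,j=0): S=58.1713, (K−S)⁺=67.8987, hold=67.2979 ⇒ V=67.8987 exercise | (k=4,j=1): S=83.6749, (K−S)⁺=42.3951, hold=43.5342 ⇒ V=43.5342 continue | (k=4,j=2): S=120.3600, (K−S)⁺=5.7100, hold=19.6537 ⇒ V=19.6537 continue | (k=4,j=3): S=173.1287, (K−S)⁺=0.0000, hold=5.0066 ⇒ V=5.0066 continue | (k=4,j=4): S=249.0323, (K−S)⁺=0.0000, hold=0.4495 ⇒ V=0.4495 continue  boundary S*=58.1713
step 3: (k=3,j=0): S=69.7673, (K−S)⁺=56.3027, hold=56.2322 ⇒ V=56.3027 exercise | (k=3,j=1): S=100.3549, (K−S)⁺=25.7151, hold=32.2091 ⇒ V=32.2091 continue | (k=3,j=2): S=144.3529, (K−S)⁺=0.0000, hold=12.7411 ⇒ V=12.7411 continue | (k=3,j=3): S=207.6406, (K−S)⁺=0.0000, hold=2.8612 ⇒ V=2.8612 continue  boundary S*=69.7673
step 2: (k=2,j=0): S=83.6749, (K−S)⁺=42.3951, hold=44.8175 ⇒ V=44.8175 continue | (k=2,j=1): S=120.3600, (K−S)⁺=5.7100, hold=22.9922 ⇒ V=22.9922 continue | (k=2,j=2): S=173.1287, (K−S)⁺=0.0000, hold=8.0807 ⇒ V=8.0807 continue  boundary S*=-
step 1: (k=1,j=0): S=100.3549, (K−S)⁺=25.7151, hold=34.4431 ⇒ V=34.4431 continue | (k=1,j=1): S=144.3529, (K−S)⁺=0.0000, hold=15.9406 ⇒ V=15.9406 continue  boundary S*=-
step 0: (k=0,j=0): S=120.3600, (K−S)⁺=5.7100, hold=25.6650 ⇒ V=25.6650 continue  boundary S*=-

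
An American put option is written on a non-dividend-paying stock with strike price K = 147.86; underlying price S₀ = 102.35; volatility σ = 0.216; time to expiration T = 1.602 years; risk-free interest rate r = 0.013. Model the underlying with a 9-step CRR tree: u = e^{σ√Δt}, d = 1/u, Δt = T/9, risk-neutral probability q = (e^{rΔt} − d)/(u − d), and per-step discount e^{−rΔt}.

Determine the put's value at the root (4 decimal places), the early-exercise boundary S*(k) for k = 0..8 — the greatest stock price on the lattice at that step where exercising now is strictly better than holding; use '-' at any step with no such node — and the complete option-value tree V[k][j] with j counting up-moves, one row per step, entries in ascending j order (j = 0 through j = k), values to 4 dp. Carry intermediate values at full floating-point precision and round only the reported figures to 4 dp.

price = 45.7425
boundary = - 93.4352 102.3500 93.4352 102.3500 93.4352 102.3500 112.1154 122.8126
tree:
45.7425
54.4248 36.9194
62.5632 45.5100 28.1502
69.9926 54.4248 36.4048 19.6892
76.7750 62.5632 45.5100 27.0972 12.0696
82.9666 69.9926 54.4248 35.8886 18.0724 5.8770
88.6189 76.7750 62.5632 45.5100 26.0413 9.8613 1.7567
93.7789 82.9666 69.9926 54.4248 35.7446 16.0622 3.4520 0.0000
98.4894 88.6189 76.7750 62.5632 45.5100 25.0474 6.7834 0.0000 0.0000
102.7897 93.7789 82.9666 69.9926 54.4248 35.7446 13.3297 0.0000 0.0000 0.0000

params: Δt=0.17800 u=1.09541 d=0.91290 q=0.48993 e^(-rΔt)=0.99769
t_9 payoffs: 102.7897 93.7789 82.9666 69.9926 54.4248 35.7446 13.3297 0.0000 0.0000 0.0000
t_8: node(8,0) S=49.3706 payoff=98.4894 vs cont=98.1477 → 98.4894 [stop]  node(8,1) S=59.2411 payoff=88.6189 vs cont=88.2772 → 88.6189 [stop]  node(8,2) S=71.0850 payoff=76.7750 vs cont=76.4332 → 76.7750 [stop]  node(8,3) S=85.2968 payoff=62.5632 vs cont=62.2214 → 62.5632 [stop]  node(8,4) S=102.3500 payoff=45.5100 vs cont=45.1682 → 45.5100 [stop]  node(8,5) S=122.8126 payoff=25.0474 vs cont=24.7057 → 25.0474 [stop]  node(8,6) S=147.3662 payoff=0.4938 vs cont=6.7834 → 6.7834 [wait]  node(8,7) S=176.8287 payoff=0.0000 vs cont=0.0000 → 0.0000 [wait]  node(8,8) S=212.1816 payoff=0.0000 vs cont=0.0000 → 0.0000 [wait]  ⇒ S*(8)=122.8126
t_7: node(7,0) S=54.0811 payoff=93.7789 vs cont=93.4371 → 93.7789 [stop]  node(7,1) S=64.8934 payoff=82.9666 vs cont=82.6249 → 82.9666 [stop]  node(7,2) S=77.8674 payoff=69.9926 vs cont=69.6509 → 69.9926 [stop]  node(7,3) S=93.4352 payoff=54.4248 vs cont=54.0831 → 54.4248 [stop]  node(7,4) S=112.1154 payoff=35.7446 vs cont=35.4028 → 35.7446 [stop]  node(7,5) S=134.5303 payoff=13.3297 vs cont=16.0622 → 16.0622 [wait]  node(7,6) S=161.4266 payoff=0.0000 vs cont=3.4520 → 3.4520 [wait]  node(7,7) S=193.7002 payoff=0.0000 vs cont=0.0000 → 0.0000 [wait]  ⇒ S*(7)=112.1154
t_6: node(6,0) S=59.2411 payoff=88.6189 vs cont=88.2772 → 88.6189 [stop]  node(6,1) S=71.0850 payoff=76.7750 vs cont=76.4332 → 76.7750 [stop]  node(6,2) S=85.2968 payoff=62.5632 vs cont=62.2214 → 62.5632 [stop]  node(6,3) S=102.3500 payoff=45.5100 vs cont=45.1682 → 45.5100 [stop]  node(6,4) S=122.8126 payoff=25.0474 vs cont=26.0413 → 26.0413 [wait]  node(6,5) S=147.3662 payoff=0.4938 vs cont=9.8613 → 9.8613 [wait]  node(6,6) S=176.8287 payoff=0.0000 vs cont=1.7567 → 1.7567 [wait]  ⇒ S*(6)=102.3500
t_5: node(5,0) S=64.8934 payoff=82.9666 vs cont=82.6249 → 82.9666 [stop]  node(5,1) S=77.8674 payoff=69.9926 vs cont=69.6509 → 69.9926 [stop]  node(5,2) S=93.4352 payoff=54.4248 vs cont=54.0831 → 54.4248 [stop]  node(5,3) S=112.1154 payoff=35.7446 vs cont=35.8886 → 35.8886 [wait]  node(5,4) S=134.5303 payoff=13.3297 vs cont=18.0724 → 18.0724 [wait]  node(5,5) S=161.4266 payoff=0.0000 vs cont=5.8770 → 5.8770 [wait]  ⇒ S*(5)=93.4352
t_4: node(4,0) S=71.0850 payoff=76.7750 vs cont=76.4332 → 76.7750 [stop]  node(4,1) S=85.2968 payoff=62.5632 vs cont=62.2214 → 62.5632 [stop]  node(4,2) S=102.3500 payoff=45.5100 vs cont=45.2387 → 45.5100 [stop]  node(4,3) S=122.8126 payoff=25.0474 vs cont=27.0972 → 27.0972 [wait]  node(4,4) S=147.3662 payoff=0.4938 vs cont=12.0696 → 12.0696 [wait]  ⇒ S*(4)=102.3500
t_3: node(3,0) S=77.8674 payoff=69.9926 vs cont=69.6509 → 69.9926 [stop]  node(3,1) S=93.4352 payoff=54.4248 vs cont=54.0831 → 54.4248 [stop]  node(3,2) S=112.1154 payoff=35.7446 vs cont=36.4048 → 36.4048 [wait]  node(3,3) S=134.5303 payoff=13.3297 vs cont=19.6892 → 19.6892 [wait]  ⇒ S*(3)=93.4352
t_2: node(2,0) S=85.2968 payoff=62.5632 vs cont=62.2214 → 62.5632 [stop]  node(2,1) S=102.3500 payoff=45.5100 vs cont=45.4909 → 45.5100 [stop]  node(2,2) S=122.8126 payoff=25.0474 vs cont=28.1502 → 28.1502 [wait]  ⇒ S*(2)=102.3500
t_1: node(1,0) S=93.4352 payoff=54.4248 vs cont=54.0831 → 54.4248 [stop]  node(1,1) S=112.1154 payoff=35.7446 vs cont=36.9194 → 36.9194 [wait]  ⇒ S*(1)=93.4352
t_0: node(0,0) S=102.3500 payoff=45.5100 vs cont=45.7425 → 45.7425 [wait]  ⇒ S*(0)=-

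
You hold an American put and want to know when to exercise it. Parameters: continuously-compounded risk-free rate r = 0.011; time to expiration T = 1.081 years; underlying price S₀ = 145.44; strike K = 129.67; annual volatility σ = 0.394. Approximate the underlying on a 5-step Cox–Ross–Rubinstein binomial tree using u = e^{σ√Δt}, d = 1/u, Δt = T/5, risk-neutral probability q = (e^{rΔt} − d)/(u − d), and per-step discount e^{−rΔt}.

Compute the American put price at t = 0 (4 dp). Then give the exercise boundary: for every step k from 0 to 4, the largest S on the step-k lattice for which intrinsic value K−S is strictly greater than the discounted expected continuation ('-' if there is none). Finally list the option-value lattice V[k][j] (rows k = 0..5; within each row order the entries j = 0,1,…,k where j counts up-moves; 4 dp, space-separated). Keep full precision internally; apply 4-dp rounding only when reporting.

price = 15.0027
boundary = - - - 83.9453 100.8228
tree:
15.0027
22.4791 6.3314
32.7050 10.6291 1.3350
45.7247 17.6385 2.4817 0.0000
59.7770 28.8472 4.6135 0.0000 0.0000
71.4769 45.7247 8.5763 0.0000 0.0000 0.0000

Δt=0.21620, u=1.20105, d=0.83260, q=0.46079, disc=e^(-rΔt)=0.99762
k=5 terminal: V=max(K-S,0) → 71.4769 45.7247 8.5763 0.0000 0.0000 0.0000
k=4: j=0 S=69.8930 intr=59.7770 cont=59.4690 V=59.7770[EX]; j=1 S=100.8228 intr=28.8472 cont=28.5392 V=28.8472[EX]; j=2 S=145.4400 intr=0.0000 cont=4.6135 V=4.6135[hold]; j=3 S=209.8016 intr=0.0000 cont=0.0000 V=0.0000[hold]; j=4 S=302.6452 intr=0.0000 cont=0.0000 V=0.0000[hold]  S*(4)=100.8228
k=3: j=0 S=83.9453 intr=45.7247 cont=45.4167 V=45.7247[EX]; j=1 S=121.0937 intr=8.5763 cont=17.6385 V=17.6385[hold]; j=2 S=174.6813 intr=0.0000 cont=2.4817 V=2.4817[hold]; j=3 S=251.9831 intr=0.0000 cont=0.0000 V=0.0000[hold]  S*(3)=83.9453
k=2: j=0 S=100.8228 intr=28.8472 cont=32.7050 V=32.7050[hold]; j=1 S=145.4400 intr=0.0000 cont=10.6291 V=10.6291[hold]; j=2 S=209.8016 intr=0.0000 cont=1.3350 V=1.3350[hold]  S*(2)=-
k=1: j=0 S=121.0937 intr=8.5763 cont=22.4791 V=22.4791[hold]; j=1 S=174.6813 intr=0.0000 cont=6.3314 V=6.3314[hold]  S*(1)=-
k=0: j=0 S=145.4400 intr=0.0000 cont=15.0027 V=15.0027[hold]  S*(0)=-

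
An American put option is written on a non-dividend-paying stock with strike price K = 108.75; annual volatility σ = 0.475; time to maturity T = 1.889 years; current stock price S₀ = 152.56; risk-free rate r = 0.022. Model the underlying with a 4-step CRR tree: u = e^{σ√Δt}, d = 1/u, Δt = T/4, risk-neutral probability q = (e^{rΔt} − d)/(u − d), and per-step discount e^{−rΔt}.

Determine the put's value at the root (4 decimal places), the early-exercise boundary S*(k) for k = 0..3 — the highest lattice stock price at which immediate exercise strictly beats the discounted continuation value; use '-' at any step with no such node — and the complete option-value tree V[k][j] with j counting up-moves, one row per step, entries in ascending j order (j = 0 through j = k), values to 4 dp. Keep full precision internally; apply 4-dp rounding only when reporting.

Δt=0.47225  u=1.38600  d=0.72150  q=0.43483  discount=0.98966
step 4 (expiry): payoffs max(K−S,0) = 67.4084 29.3329 0.0000 0.0000 0.0000
step 3: (k=3,j=0): S=57.2995, (K−S)⁺=51.4505, hold=50.3265 ⇒ V=51.4505 exercise | (k=3,j=1): S=110.0721, (K−S)⁺=0.0000, hold=16.4068 ⇒ V=16.4068 continue | (k=3,j=2): S=211.4482, (K−S)⁺=0.0000, hold=0.0000 ⇒ V=0.0000 continue | (k=3,j=3): S=406.1913, (K−S)⁺=0.0000, hold=0.0000 ⇒ V=0.0000 continue  boundary S*=57.2995
step 2: (k=2,j=0): S=79.4171, (K−S)⁺=29.3329, hold=35.8382 ⇒ V=35.8382 continue | (k=2,j=1): S=152.5600, (K−S)⁺=0.0000, hold=9.1768 ⇒ V=9.1768 continue | (k=2,j=2): S=293.0673, (K−S)⁺=0.0000, hold=0.0000 ⇒ V=0.0000 continue  boundary S*=-
step 1: (k=1,j=0): S=110.0721, (K−S)⁺=0.0000, hold=23.9945 ⇒ V=23.9945 continue | (k=1,j=1): S=211.4482, (K−S)⁺=0.0000, hold=5.1329 ⇒ V=5.1329 continue  boundary S*=-
step 0: (k=0,j=0): S=152.5600, (K−S)⁺=0.0000, hold=15.6297 ⇒ V=15.6297 continue  boundary S*=-

price = 15.6297
boundary = - - - 57.2995
tree:
15.6297
23.9945 5.1329
35.8382 9.1768 0.0000
51.4505 16.4068 0.0000 0.0000
67.4084 29.3329 0.0000 0.0000 0.0000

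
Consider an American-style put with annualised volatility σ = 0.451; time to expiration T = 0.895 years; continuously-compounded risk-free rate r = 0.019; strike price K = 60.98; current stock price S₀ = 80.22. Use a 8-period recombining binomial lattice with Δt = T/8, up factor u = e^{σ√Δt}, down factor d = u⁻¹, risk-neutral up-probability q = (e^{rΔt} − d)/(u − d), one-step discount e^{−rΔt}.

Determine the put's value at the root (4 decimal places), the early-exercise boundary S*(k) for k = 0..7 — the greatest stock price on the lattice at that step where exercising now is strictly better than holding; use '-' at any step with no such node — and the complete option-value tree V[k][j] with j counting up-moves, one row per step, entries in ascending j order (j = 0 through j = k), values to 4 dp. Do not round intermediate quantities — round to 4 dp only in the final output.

Δt=0.11188  u=1.16282  d=0.85998  q=0.46939  discount=0.99788
step 8 (expiry): payoffs max(K−S,0) = 36.9818 28.5307 17.1036 1.6524 0.0000 0.0000 0.0000 0.0000 0.0000
step 7: (k=7,j=0): S=27.9056, (K−S)⁺=33.0744, hold=32.9449 ⇒ V=33.0744 exercise | (k=7,j=1): S=37.7327, (K−S)⁺=23.2473, hold=23.1178 ⇒ V=23.2473 exercise | (k=7,j=2): S=51.0204, (K−S)⁺=9.9596, hold=9.8301 ⇒ V=9.9596 exercise | (k=7,j=3): S=68.9874, (K−S)⁺=0.0000, hold=0.8749 ⇒ V=0.8749 continue | (k=7,j=4): S=93.2815, (K−S)⁺=0.0000, hold=0.0000 ⇒ V=0.0000 continue | (k=7,j=5): S=126.1309, (K−S)⁺=0.0000, hold=0.0000 ⇒ V=0.0000 continue | (k=7,j=6): S=170.5484, (K−S)⁺=0.0000, hold=0.0000 ⇒ V=0.0000 continue | (k=7,j=7): S=230.6076, (K−S)⁺=0.0000, hold=0.0000 ⇒ V=0.0000 continue  boundary S*=51.0204
step 6: (k=6,j=0): S=32.4493, (K−S)⁺=28.5307, hold=28.4013 ⇒ V=28.5307 exercise | (k=6,j=1): S=43.8764, (K−S)⁺=17.1036, hold=16.9741 ⇒ V=17.1036 exercise | (k=6,j=2): S=59.3276, (K−S)⁺=1.6524, hold=5.6833 ⇒ V=5.6833 continue | (k=6,j=3): S=80.2200, (K−S)⁺=0.0000, hold=0.4633 ⇒ V=0.4633 continue | (k=6,j=4): S=108.4697, (K−S)⁺=0.0000, hold=0.0000 ⇒ V=0.0000 continue | (k=6,j=5): S=146.6677, (K−S)⁺=0.0000, hold=0.0000 ⇒ V=0.0000 continue | (k=6,j=6): S=198.3173, (K−S)⁺=0.0000, hold=0.0000 ⇒ V=0.0000 continue  boundary S*=43.8764
step 5: (k=5,j=0): S=37.7327, (K−S)⁺=23.2473, hold=23.1178 ⇒ V=23.2473 exercise | (k=5,j=1): S=51.0204, (K−S)⁺=9.9596, hold=11.7182 ⇒ V=11.7182 continue | (k=5,j=2): S=68.9874, (K−S)⁺=0.0000, hold=3.2262 ⇒ V=3.2262 continue | (k=5,j=3): S=93.2815, (K−S)⁺=0.0000, hold=0.2453 ⇒ V=0.2453 continue | (k=5,j=4): S=126.1309, (K−S)⁺=0.0000, hold=0.0000 ⇒ V=0.0000 continue | (k=5,j=5): S=170.5484, (K−S)⁺=0.0000, hold=0.0000 ⇒ V=0.0000 continue  boundary S*=37.7327
step 4: (k=4,j=0): S=43.8764, (K−S)⁺=17.1036, hold=17.7978 ⇒ V=17.7978 continue | (k=4,j=1): S=59.3276, (K−S)⁺=1.6524, hold=7.7158 ⇒ V=7.7158 continue | (k=4,j=2): S=80.2200, (K−S)⁺=0.0000, hold=1.8231 ⇒ V=1.8231 continue | (k=4,j=3): S=108.4697, (K−S)⁺=0.0000, hold=0.1299 ⇒ V=0.1299 continue | (k=4,j=4): S=146.6677, (K−S)⁺=0.0000, hold=0.0000 ⇒ V=0.0000 continue  boundary S*=-
step 3: (k=3,j=0): S=51.0204, (K−S)⁺=9.9596, hold=13.0377 ⇒ V=13.0377 continue | (k=3,j=1): S=68.9874, (K−S)⁺=0.0000, hold=4.9393 ⇒ V=4.9393 continue | (k=3,j=2): S=93.2815, (K−S)⁺=0.0000, hold=1.0262 ⇒ V=1.0262 continue | (k=3,j=3): S=126.1309, (K−S)⁺=0.0000, hold=0.0688 ⇒ V=0.0688 continue  boundary S*=-
step 2: (k=2,j=0): S=59.3276, (K−S)⁺=1.6524, hold=9.2168 ⇒ V=9.2168 continue | (k=2,j=1): S=80.2200, (K−S)⁺=0.0000, hold=3.0960 ⇒ V=3.0960 continue | (k=2,j=2): S=108.4697, (K−S)⁺=0.0000, hold=0.5756 ⇒ V=0.5756 continue  boundary S*=-
step 1: (k=1,j=0): S=68.9874, (K−S)⁺=0.0000, hold=6.3303 ⇒ V=6.3303 continue | (k=1,j=1): S=93.2815, (K−S)⁺=0.0000, hold=1.9089 ⇒ V=1.9089 continue  boundary S*=-
step 0: (k=0,j=0): S=80.2200, (K−S)⁺=0.0000, hold=4.2459 ⇒ V=4.2459 continue  boundary S*=-

price = 4.2459
boundary = - - - - - 37.7327 43.8764 51.0204
tree:
4.2459
6.3303 1.9089
9.2168 3.0960 0.5756
13.0377 4.9393 1.0262 0.0688
17.7978 7.7158 1.8231 0.1299 0.0000
23.2473 11.7182 3.2262 0.2453 0.0000 0.0000
28.5307 17.1036 5.6833 0.4633 0.0000 0.0000 0.0000
33.0744 23.2473 9.9596 0.8749 0.0000 0.0000 0.0000 0.0000
36.9818 28.5307 17.1036 1.6524 0.0000 0.0000 0.0000 0.0000 0.0000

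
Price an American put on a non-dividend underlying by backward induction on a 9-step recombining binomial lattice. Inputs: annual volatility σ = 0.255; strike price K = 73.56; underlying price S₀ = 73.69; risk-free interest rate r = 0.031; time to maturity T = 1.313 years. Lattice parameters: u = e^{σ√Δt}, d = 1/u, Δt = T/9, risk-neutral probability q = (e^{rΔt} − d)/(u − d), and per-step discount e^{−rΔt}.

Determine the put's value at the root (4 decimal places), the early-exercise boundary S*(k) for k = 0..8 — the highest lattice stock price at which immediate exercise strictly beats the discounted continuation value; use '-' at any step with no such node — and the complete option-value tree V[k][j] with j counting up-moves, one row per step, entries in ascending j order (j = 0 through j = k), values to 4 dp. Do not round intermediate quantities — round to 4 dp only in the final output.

Δt=0.14589  u=1.10230  d=0.90719  q=0.49890  discount=0.99549
step 9 (expiry): payoffs max(K−S,0) = 42.8901 36.2941 28.2795 18.5413 6.7088 0.0000 0.0000 0.0000 0.0000 0.0000
step 8: (k=8,j=0): S=33.8074, (K−S)⁺=39.7526, hold=39.4206 ⇒ V=39.7526 exercise | (k=8,j=1): S=41.0782, (K−S)⁺=32.4818, hold=32.1499 ⇒ V=32.4818 exercise | (k=8,j=2): S=49.9126, (K−S)⁺=23.6474, hold=23.3154 ⇒ V=23.6474 exercise | (k=8,j=3): S=60.6470, (K−S)⁺=12.9130, hold=12.5810 ⇒ V=12.9130 exercise | (k=8,j=4): S=73.6900, (K−S)⁺=0.0000, hold=3.3466 ⇒ V=3.3466 continue | (k=8,j=5): S=89.5380, (K−S)⁺=0.0000, hold=0.0000 ⇒ V=0.0000 continue | (k=8,j=6): S=108.7944, (K−S)⁺=0.0000, hold=0.0000 ⇒ V=0.0000 continue | (k=8,j=7): S=132.1922, (K−S)⁺=0.0000, hold=0.0000 ⇒ V=0.0000 continue | (k=8,j=8): S=160.6219, (K−S)⁺=0.0000, hold=0.0000 ⇒ V=0.0000 continue  boundary S*=60.6470
step 7: (k=7,j=0): S=37.2659, (K−S)⁺=36.2941, hold=35.9622 ⇒ V=36.2941 exercise | (k=7,j=1): S=45.2805, (K−S)⁺=28.2795, hold=27.9476 ⇒ V=28.2795 exercise | (k=7,j=2): S=55.0187, (K−S)⁺=18.5413, hold=18.2094 ⇒ V=18.5413 exercise | (k=7,j=3): S=66.8512, (K−S)⁺=6.7088, hold=8.1036 ⇒ V=8.1036 continue | (k=7,j=4): S=81.2284, (K−S)⁺=0.0000, hold=1.6694 ⇒ V=1.6694 continue | (k=7,j=5): S=98.6977, (K−S)⁺=0.0000, hold=0.0000 ⇒ V=0.0000 continue | (k=7,j=6): S=119.9240, (K−S)⁺=0.0000, hold=0.0000 ⇒ V=0.0000 continue | (k=7,j=7): S=145.7154, (K−S)⁺=0.0000, hold=0.0000 ⇒ V=0.0000 continue  boundary S*=55.0187
step 6: (k=6,j=0): S=41.0782, (K−S)⁺=32.4818, hold=32.1499 ⇒ V=32.4818 exercise | (k=6,j=1): S=49.9126, (K−S)⁺=23.6474, hold=23.3154 ⇒ V=23.6474 exercise | (k=6,j=2): S=60.6470, (K−S)⁺=12.9130, hold=13.2737 ⇒ V=13.2737 continue | (k=6,j=3): S=73.6900, (K−S)⁺=0.0000, hold=4.8715 ⇒ V=4.8715 continue | (k=6,j=4): S=89.5380, (K−S)⁺=0.0000, hold=0.8328 ⇒ V=0.8328 continue | (k=6,j=5): S=108.7944, (K−S)⁺=0.0000, hold=0.0000 ⇒ V=0.0000 continue | (k=6,j=6): S=132.1922, (K−S)⁺=0.0000, hold=0.0000 ⇒ V=0.0000 continue  boundary S*=49.9126
step 5: (k=5,j=0): S=45.2805, (K−S)⁺=28.2795, hold=27.9476 ⇒ V=28.2795 exercise | (k=5,j=1): S=55.0187, (K−S)⁺=18.5413, hold=18.3886 ⇒ V=18.5413 exercise | (k=5,j=2): S=66.8512, (K−S)⁺=6.7088, hold=9.0408 ⇒ V=9.0408 continue | (k=5,j=3): S=81.2284, (K−S)⁺=0.0000, hold=2.8437 ⇒ V=2.8437 continue | (k=5,j=4): S=98.6977, (K−S)⁺=0.0000, hold=0.4154 ⇒ V=0.4154 continue | (k=5,j=5): S=119.9240, (K−S)⁺=0.0000, hold=0.0000 ⇒ V=0.0000 continue  boundary S*=55.0187
step 4: (k=4,j=0): S=49.9126, (K−S)⁺=23.6474, hold=23.3154 ⇒ V=23.6474 exercise | (k=4,j=1): S=60.6470, (K−S)⁺=12.9130, hold=13.7392 ⇒ V=13.7392 continue | (k=4,j=2): S=73.6900, (K−S)⁺=0.0000, hold=5.9222 ⇒ V=5.9222 continue | (k=4,j=3): S=89.5380, (K−S)⁺=0.0000, hold=1.6248 ⇒ V=1.6248 continue | (k=4,j=4): S=108.7944, (K−S)⁺=0.0000, hold=0.2072 ⇒ V=0.2072 continue  boundary S*=49.9126
step 3: (k=3,j=0): S=55.0187, (K−S)⁺=18.5413, hold=18.6198 ⇒ V=18.6198 continue | (k=3,j=1): S=66.8512, (K−S)⁺=6.7088, hold=9.7949 ⇒ V=9.7949 continue | (k=3,j=2): S=81.2284, (K−S)⁺=0.0000, hold=3.7612 ⇒ V=3.7612 continue | (k=3,j=3): S=98.6977, (K−S)⁺=0.0000, hold=0.9134 ⇒ V=0.9134 continue  boundary S*=-
step 2: (k=2,j=0): S=60.6470, (K−S)⁺=12.9130, hold=14.1529 ⇒ V=14.1529 continue | (k=2,j=1): S=73.6900, (K−S)⁺=0.0000, hold=6.7541 ⇒ V=6.7541 continue | (k=2,j=2): S=89.5380, (K−S)⁺=0.0000, hold=2.3299 ⇒ V=2.3299 continue  boundary S*=-
step 1: (k=1,j=0): S=66.8512, (K−S)⁺=6.7088, hold=10.4144 ⇒ V=10.4144 continue | (k=1,j=1): S=81.2284, (K−S)⁺=0.0000, hold=4.5263 ⇒ V=4.5263 continue  boundary S*=-
step 0: (k=0,j=0): S=73.6900, (K−S)⁺=0.0000, hold=7.4431 ⇒ V=7.4431 continue  boundary S*=-

price = 7.4431
boundary = - - - - 49.9126 55.0187 49.9126 55.0187 60.6470
tree:
7.4431
10.4144 4.5263
14.1529 6.7541 2.3299
18.6198 9.7949 3.7612 0.9134
23.6474 13.7392 5.9222 1.6248 0.2072
28.2795 18.5413 9.0408 2.8437 0.4154 0.0000
32.4818 23.6474 13.2737 4.8715 0.8328 0.0000 0.0000
36.2941 28.2795 18.5413 8.1036 1.6694 0.0000 0.0000 0.0000
39.7526 32.4818 23.6474 12.9130 3.3466 0.0000 0.0000 0.0000 0.0000
42.8901 36.2941 28.2795 18.5413 6.7088 0.0000 0.0000 0.0000 0.0000 0.0000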